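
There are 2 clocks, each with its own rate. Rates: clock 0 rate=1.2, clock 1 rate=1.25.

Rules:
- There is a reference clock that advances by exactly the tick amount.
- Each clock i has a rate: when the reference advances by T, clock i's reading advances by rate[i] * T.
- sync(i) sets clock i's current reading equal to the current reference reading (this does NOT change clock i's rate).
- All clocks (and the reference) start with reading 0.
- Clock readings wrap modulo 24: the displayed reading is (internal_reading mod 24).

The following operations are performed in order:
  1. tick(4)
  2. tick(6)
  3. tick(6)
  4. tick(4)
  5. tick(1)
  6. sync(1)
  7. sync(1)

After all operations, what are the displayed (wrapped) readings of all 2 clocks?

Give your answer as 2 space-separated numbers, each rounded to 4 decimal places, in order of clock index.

After op 1 tick(4): ref=4.0000 raw=[4.8000 5.0000]
After op 2 tick(6): ref=10.0000 raw=[12.0000 12.5000]
After op 3 tick(6): ref=16.0000 raw=[19.2000 20.0000]
After op 4 tick(4): ref=20.0000 raw=[24.0000 25.0000]
After op 5 tick(1): ref=21.0000 raw=[25.2000 26.2500]
After op 6 sync(1): ref=21.0000 raw=[25.2000 21.0000]
After op 7 sync(1): ref=21.0000 raw=[25.2000 21.0000]
Wrap final raw readings (mod 24): 25.2000 mod 24 = 1.2000; 21.0000 mod 24 = 21.0000

Answer: 1.2000 21.0000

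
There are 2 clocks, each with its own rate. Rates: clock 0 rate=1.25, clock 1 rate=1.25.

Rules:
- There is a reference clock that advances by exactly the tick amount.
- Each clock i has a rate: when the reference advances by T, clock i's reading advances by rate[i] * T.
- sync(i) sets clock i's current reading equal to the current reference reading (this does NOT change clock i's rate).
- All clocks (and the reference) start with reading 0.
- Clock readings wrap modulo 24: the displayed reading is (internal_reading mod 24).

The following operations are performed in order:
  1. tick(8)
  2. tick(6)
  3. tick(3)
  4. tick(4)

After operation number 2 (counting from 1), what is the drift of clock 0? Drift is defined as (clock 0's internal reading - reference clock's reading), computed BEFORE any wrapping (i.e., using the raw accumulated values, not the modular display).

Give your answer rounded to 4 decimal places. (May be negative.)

Answer: 3.5000

Derivation:
After op 1 tick(8): ref=8.0000 raw=[10.0000 10.0000]
After op 2 tick(6): ref=14.0000 raw=[17.5000 17.5000]
Drift of clock 0 after op 2: 17.5000 - 14.0000 = 3.5000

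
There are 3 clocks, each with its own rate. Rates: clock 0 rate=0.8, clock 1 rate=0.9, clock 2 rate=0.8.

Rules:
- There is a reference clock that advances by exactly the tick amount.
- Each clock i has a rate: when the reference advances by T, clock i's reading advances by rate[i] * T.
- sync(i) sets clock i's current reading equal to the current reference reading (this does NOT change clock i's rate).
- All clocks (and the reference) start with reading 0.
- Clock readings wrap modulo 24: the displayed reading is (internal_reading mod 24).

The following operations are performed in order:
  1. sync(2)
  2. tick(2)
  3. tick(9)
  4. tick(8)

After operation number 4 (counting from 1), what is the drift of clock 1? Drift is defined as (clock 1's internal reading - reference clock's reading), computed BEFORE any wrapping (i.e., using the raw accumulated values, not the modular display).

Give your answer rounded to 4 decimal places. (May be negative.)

Answer: -1.9000

Derivation:
After op 1 sync(2): ref=0.0000 raw=[0.0000 0.0000 0.0000]
After op 2 tick(2): ref=2.0000 raw=[1.6000 1.8000 1.6000]
After op 3 tick(9): ref=11.0000 raw=[8.8000 9.9000 8.8000]
After op 4 tick(8): ref=19.0000 raw=[15.2000 17.1000 15.2000]
Drift of clock 1 after op 4: 17.1000 - 19.0000 = -1.9000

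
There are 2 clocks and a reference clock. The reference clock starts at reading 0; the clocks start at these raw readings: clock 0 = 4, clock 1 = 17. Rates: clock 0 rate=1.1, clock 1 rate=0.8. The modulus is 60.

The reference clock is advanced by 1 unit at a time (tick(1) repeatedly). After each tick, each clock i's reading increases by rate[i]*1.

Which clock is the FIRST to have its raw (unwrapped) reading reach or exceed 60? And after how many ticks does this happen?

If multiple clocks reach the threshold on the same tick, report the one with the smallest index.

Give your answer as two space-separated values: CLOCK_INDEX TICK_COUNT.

Answer: 0 51

Derivation:
clock 0: start=4, rate=1.1, needs 60-4 = 56; ticks = ceil(56/1.1) = ceil(50.9091) = 51; reading at tick 51 = 4 + 1.1*51 = 60.1000
clock 1: start=17, rate=0.8, needs 60-17 = 43; ticks = ceil(43/0.8) = ceil(53.7500) = 54; reading at tick 54 = 17 + 0.8*54 = 60.2000
Minimum tick count = 51; winners = [0]; smallest index = 0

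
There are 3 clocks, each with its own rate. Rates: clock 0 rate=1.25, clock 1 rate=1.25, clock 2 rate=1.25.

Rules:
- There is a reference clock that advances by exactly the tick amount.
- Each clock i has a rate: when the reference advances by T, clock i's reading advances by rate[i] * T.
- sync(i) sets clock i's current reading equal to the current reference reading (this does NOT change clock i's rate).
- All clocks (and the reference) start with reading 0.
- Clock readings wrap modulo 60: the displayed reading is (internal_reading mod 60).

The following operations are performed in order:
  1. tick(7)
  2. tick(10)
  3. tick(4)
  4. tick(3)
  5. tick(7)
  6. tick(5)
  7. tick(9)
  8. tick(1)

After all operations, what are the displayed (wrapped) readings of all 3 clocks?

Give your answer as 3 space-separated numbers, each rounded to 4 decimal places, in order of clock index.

After op 1 tick(7): ref=7.0000 raw=[8.7500 8.7500 8.7500]
After op 2 tick(10): ref=17.0000 raw=[21.2500 21.2500 21.2500]
After op 3 tick(4): ref=21.0000 raw=[26.2500 26.2500 26.2500]
After op 4 tick(3): ref=24.0000 raw=[30.0000 30.0000 30.0000]
After op 5 tick(7): ref=31.0000 raw=[38.7500 38.7500 38.7500]
After op 6 tick(5): ref=36.0000 raw=[45.0000 45.0000 45.0000]
After op 7 tick(9): ref=45.0000 raw=[56.2500 56.2500 56.2500]
After op 8 tick(1): ref=46.0000 raw=[57.5000 57.5000 57.5000]
Wrap final raw readings (mod 60): 57.5000 mod 60 = 57.5000; 57.5000 mod 60 = 57.5000; 57.5000 mod 60 = 57.5000

Answer: 57.5000 57.5000 57.5000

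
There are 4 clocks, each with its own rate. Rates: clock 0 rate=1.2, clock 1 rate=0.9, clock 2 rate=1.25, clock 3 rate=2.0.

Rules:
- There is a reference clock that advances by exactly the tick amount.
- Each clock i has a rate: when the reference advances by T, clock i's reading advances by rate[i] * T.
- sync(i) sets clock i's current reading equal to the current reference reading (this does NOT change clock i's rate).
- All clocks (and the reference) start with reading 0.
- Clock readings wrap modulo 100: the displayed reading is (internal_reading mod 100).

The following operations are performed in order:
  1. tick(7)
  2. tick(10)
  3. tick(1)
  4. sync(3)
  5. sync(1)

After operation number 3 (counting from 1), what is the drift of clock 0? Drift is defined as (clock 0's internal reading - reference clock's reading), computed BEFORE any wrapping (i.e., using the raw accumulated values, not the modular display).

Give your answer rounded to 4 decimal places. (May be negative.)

After op 1 tick(7): ref=7.0000 raw=[8.4000 6.3000 8.7500 14.0000]
After op 2 tick(10): ref=17.0000 raw=[20.4000 15.3000 21.2500 34.0000]
After op 3 tick(1): ref=18.0000 raw=[21.6000 16.2000 22.5000 36.0000]
Drift of clock 0 after op 3: 21.6000 - 18.0000 = 3.6000

Answer: 3.6000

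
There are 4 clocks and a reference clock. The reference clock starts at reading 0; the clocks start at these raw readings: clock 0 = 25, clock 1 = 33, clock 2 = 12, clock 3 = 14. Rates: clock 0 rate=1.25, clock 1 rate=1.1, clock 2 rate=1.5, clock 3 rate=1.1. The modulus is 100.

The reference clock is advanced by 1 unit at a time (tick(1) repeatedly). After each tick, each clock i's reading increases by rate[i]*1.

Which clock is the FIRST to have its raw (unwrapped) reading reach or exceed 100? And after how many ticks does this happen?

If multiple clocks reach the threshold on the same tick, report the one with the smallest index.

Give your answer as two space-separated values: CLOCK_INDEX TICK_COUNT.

clock 0: start=25, rate=1.25, needs 100-25 = 75; ticks = ceil(75/1.25) = ceil(60.0000) = 60; reading at tick 60 = 25 + 1.25*60 = 100.0000
clock 1: start=33, rate=1.1, needs 100-33 = 67; ticks = ceil(67/1.1) = ceil(60.9091) = 61; reading at tick 61 = 33 + 1.1*61 = 100.1000
clock 2: start=12, rate=1.5, needs 100-12 = 88; ticks = ceil(88/1.5) = ceil(58.6667) = 59; reading at tick 59 = 12 + 1.5*59 = 100.5000
clock 3: start=14, rate=1.1, needs 100-14 = 86; ticks = ceil(86/1.1) = ceil(78.1818) = 79; reading at tick 79 = 14 + 1.1*79 = 100.9000
Minimum tick count = 59; winners = [2]; smallest index = 2

Answer: 2 59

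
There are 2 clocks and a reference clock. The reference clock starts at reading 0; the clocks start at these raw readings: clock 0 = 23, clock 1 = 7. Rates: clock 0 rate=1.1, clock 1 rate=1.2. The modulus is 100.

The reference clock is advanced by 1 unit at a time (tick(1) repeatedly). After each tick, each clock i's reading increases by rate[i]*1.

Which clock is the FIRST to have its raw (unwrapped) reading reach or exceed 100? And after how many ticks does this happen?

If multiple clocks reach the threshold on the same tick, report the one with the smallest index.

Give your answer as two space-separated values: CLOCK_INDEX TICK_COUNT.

Answer: 0 70

Derivation:
clock 0: start=23, rate=1.1, needs 100-23 = 77; ticks = ceil(77/1.1) = ceil(70.0000) = 70; reading at tick 70 = 23 + 1.1*70 = 100.0000
clock 1: start=7, rate=1.2, needs 100-7 = 93; ticks = ceil(93/1.2) = ceil(77.5000) = 78; reading at tick 78 = 7 + 1.2*78 = 100.6000
Minimum tick count = 70; winners = [0]; smallest index = 0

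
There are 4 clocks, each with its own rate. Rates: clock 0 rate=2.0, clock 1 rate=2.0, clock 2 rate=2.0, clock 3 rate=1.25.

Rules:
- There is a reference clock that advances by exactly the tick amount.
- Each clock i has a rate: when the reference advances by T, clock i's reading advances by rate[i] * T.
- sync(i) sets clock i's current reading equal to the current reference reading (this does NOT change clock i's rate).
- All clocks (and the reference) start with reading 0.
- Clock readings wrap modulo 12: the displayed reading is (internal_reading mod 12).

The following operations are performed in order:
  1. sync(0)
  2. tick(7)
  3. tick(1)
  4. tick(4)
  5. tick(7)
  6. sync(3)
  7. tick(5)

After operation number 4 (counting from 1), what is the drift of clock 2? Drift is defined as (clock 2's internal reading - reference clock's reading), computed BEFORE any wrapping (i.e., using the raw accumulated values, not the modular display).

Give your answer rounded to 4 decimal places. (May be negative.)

Answer: 12.0000

Derivation:
After op 1 sync(0): ref=0.0000 raw=[0.0000 0.0000 0.0000 0.0000]
After op 2 tick(7): ref=7.0000 raw=[14.0000 14.0000 14.0000 8.7500]
After op 3 tick(1): ref=8.0000 raw=[16.0000 16.0000 16.0000 10.0000]
After op 4 tick(4): ref=12.0000 raw=[24.0000 24.0000 24.0000 15.0000]
Drift of clock 2 after op 4: 24.0000 - 12.0000 = 12.0000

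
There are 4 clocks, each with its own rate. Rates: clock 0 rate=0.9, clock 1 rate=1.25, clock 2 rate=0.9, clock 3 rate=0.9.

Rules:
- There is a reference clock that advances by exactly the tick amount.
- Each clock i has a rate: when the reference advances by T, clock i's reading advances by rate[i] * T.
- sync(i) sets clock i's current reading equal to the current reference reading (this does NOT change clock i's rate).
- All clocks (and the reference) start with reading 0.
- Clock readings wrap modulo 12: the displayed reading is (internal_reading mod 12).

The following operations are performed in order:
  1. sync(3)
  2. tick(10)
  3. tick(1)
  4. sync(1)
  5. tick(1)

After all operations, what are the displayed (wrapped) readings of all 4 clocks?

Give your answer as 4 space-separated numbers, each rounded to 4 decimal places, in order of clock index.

Answer: 10.8000 0.2500 10.8000 10.8000

Derivation:
After op 1 sync(3): ref=0.0000 raw=[0.0000 0.0000 0.0000 0.0000]
After op 2 tick(10): ref=10.0000 raw=[9.0000 12.5000 9.0000 9.0000]
After op 3 tick(1): ref=11.0000 raw=[9.9000 13.7500 9.9000 9.9000]
After op 4 sync(1): ref=11.0000 raw=[9.9000 11.0000 9.9000 9.9000]
After op 5 tick(1): ref=12.0000 raw=[10.8000 12.2500 10.8000 10.8000]
Wrap final raw readings (mod 12): 10.8000 mod 12 = 10.8000; 12.2500 mod 12 = 0.2500; 10.8000 mod 12 = 10.8000; 10.8000 mod 12 = 10.8000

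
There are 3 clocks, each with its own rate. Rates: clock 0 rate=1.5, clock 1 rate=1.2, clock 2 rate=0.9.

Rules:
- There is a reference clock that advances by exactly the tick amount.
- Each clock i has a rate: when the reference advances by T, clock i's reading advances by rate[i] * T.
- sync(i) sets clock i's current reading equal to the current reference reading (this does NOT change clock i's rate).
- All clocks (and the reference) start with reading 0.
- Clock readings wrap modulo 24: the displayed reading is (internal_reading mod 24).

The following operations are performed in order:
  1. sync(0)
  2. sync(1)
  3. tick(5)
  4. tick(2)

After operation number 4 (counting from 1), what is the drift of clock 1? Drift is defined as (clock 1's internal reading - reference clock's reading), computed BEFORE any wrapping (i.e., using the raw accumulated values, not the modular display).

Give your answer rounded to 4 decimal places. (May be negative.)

Answer: 1.4000

Derivation:
After op 1 sync(0): ref=0.0000 raw=[0.0000 0.0000 0.0000]
After op 2 sync(1): ref=0.0000 raw=[0.0000 0.0000 0.0000]
After op 3 tick(5): ref=5.0000 raw=[7.5000 6.0000 4.5000]
After op 4 tick(2): ref=7.0000 raw=[10.5000 8.4000 6.3000]
Drift of clock 1 after op 4: 8.4000 - 7.0000 = 1.4000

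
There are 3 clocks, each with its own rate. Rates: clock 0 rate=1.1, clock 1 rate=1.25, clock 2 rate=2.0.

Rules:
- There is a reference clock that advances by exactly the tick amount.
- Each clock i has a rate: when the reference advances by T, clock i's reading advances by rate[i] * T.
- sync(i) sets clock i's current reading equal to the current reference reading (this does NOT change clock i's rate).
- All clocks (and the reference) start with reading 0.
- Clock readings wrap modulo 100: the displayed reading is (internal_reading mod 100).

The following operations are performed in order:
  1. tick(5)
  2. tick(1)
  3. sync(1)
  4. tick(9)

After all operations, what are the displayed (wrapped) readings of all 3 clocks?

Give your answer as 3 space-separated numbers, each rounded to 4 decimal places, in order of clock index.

Answer: 16.5000 17.2500 30.0000

Derivation:
After op 1 tick(5): ref=5.0000 raw=[5.5000 6.2500 10.0000]
After op 2 tick(1): ref=6.0000 raw=[6.6000 7.5000 12.0000]
After op 3 sync(1): ref=6.0000 raw=[6.6000 6.0000 12.0000]
After op 4 tick(9): ref=15.0000 raw=[16.5000 17.2500 30.0000]
Wrap final raw readings (mod 100): 16.5000 mod 100 = 16.5000; 17.2500 mod 100 = 17.2500; 30.0000 mod 100 = 30.0000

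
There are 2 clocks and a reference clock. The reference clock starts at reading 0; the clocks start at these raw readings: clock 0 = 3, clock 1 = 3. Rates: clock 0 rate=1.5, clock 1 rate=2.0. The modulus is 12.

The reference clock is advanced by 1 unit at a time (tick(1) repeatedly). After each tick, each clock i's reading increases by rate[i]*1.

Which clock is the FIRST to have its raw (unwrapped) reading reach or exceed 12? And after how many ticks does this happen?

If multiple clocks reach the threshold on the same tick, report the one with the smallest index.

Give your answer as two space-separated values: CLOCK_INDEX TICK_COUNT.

clock 0: start=3, rate=1.5, needs 12-3 = 9; ticks = ceil(9/1.5) = ceil(6.0000) = 6; reading at tick 6 = 3 + 1.5*6 = 12.0000
clock 1: start=3, rate=2.0, needs 12-3 = 9; ticks = ceil(9/2.0) = ceil(4.5000) = 5; reading at tick 5 = 3 + 2.0*5 = 13.0000
Minimum tick count = 5; winners = [1]; smallest index = 1

Answer: 1 5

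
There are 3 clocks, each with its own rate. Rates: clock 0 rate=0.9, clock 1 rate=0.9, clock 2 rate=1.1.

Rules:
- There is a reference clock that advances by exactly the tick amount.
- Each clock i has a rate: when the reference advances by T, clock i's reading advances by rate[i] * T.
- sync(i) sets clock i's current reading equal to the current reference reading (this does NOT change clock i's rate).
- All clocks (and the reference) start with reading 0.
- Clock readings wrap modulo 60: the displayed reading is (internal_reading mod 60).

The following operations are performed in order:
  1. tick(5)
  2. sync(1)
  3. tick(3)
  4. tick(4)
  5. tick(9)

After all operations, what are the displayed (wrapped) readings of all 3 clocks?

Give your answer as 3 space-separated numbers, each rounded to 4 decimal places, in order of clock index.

Answer: 18.9000 19.4000 23.1000

Derivation:
After op 1 tick(5): ref=5.0000 raw=[4.5000 4.5000 5.5000]
After op 2 sync(1): ref=5.0000 raw=[4.5000 5.0000 5.5000]
After op 3 tick(3): ref=8.0000 raw=[7.2000 7.7000 8.8000]
After op 4 tick(4): ref=12.0000 raw=[10.8000 11.3000 13.2000]
After op 5 tick(9): ref=21.0000 raw=[18.9000 19.4000 23.1000]
Wrap final raw readings (mod 60): 18.9000 mod 60 = 18.9000; 19.4000 mod 60 = 19.4000; 23.1000 mod 60 = 23.1000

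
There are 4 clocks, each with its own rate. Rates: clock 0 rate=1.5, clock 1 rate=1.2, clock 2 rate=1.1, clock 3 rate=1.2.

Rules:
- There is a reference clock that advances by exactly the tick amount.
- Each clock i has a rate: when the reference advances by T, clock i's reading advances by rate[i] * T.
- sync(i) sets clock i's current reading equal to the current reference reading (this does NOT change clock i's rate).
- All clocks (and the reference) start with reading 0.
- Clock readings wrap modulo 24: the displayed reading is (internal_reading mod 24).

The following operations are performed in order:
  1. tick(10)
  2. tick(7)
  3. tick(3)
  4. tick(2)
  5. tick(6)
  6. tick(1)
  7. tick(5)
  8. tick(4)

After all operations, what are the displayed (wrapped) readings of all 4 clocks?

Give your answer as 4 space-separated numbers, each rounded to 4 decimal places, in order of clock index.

Answer: 9.0000 21.6000 17.8000 21.6000

Derivation:
After op 1 tick(10): ref=10.0000 raw=[15.0000 12.0000 11.0000 12.0000]
After op 2 tick(7): ref=17.0000 raw=[25.5000 20.4000 18.7000 20.4000]
After op 3 tick(3): ref=20.0000 raw=[30.0000 24.0000 22.0000 24.0000]
After op 4 tick(2): ref=22.0000 raw=[33.0000 26.4000 24.2000 26.4000]
After op 5 tick(6): ref=28.0000 raw=[42.0000 33.6000 30.8000 33.6000]
After op 6 tick(1): ref=29.0000 raw=[43.5000 34.8000 31.9000 34.8000]
After op 7 tick(5): ref=34.0000 raw=[51.0000 40.8000 37.4000 40.8000]
After op 8 tick(4): ref=38.0000 raw=[57.0000 45.6000 41.8000 45.6000]
Wrap final raw readings (mod 24): 57.0000 mod 24 = 9.0000; 45.6000 mod 24 = 21.6000; 41.8000 mod 24 = 17.8000; 45.6000 mod 24 = 21.6000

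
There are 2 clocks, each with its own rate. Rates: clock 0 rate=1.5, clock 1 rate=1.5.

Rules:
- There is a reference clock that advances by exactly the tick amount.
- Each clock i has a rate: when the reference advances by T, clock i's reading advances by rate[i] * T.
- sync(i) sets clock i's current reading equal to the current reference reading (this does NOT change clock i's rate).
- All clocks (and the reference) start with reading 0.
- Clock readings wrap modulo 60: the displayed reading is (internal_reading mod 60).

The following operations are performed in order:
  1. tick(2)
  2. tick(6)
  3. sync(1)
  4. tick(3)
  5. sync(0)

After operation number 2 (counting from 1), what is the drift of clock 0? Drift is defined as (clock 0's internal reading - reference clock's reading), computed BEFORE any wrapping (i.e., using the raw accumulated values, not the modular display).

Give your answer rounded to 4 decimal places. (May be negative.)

Answer: 4.0000

Derivation:
After op 1 tick(2): ref=2.0000 raw=[3.0000 3.0000]
After op 2 tick(6): ref=8.0000 raw=[12.0000 12.0000]
Drift of clock 0 after op 2: 12.0000 - 8.0000 = 4.0000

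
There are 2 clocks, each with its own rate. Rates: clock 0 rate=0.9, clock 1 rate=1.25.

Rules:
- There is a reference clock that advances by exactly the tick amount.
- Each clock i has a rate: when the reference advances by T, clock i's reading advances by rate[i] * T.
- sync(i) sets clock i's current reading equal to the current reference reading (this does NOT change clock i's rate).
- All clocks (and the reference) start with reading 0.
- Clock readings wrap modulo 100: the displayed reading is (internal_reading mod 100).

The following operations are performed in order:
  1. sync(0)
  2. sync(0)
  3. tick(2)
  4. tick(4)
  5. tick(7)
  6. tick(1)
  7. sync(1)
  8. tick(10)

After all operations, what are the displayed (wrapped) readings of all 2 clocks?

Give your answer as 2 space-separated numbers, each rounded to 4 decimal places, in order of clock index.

Answer: 21.6000 26.5000

Derivation:
After op 1 sync(0): ref=0.0000 raw=[0.0000 0.0000]
After op 2 sync(0): ref=0.0000 raw=[0.0000 0.0000]
After op 3 tick(2): ref=2.0000 raw=[1.8000 2.5000]
After op 4 tick(4): ref=6.0000 raw=[5.4000 7.5000]
After op 5 tick(7): ref=13.0000 raw=[11.7000 16.2500]
After op 6 tick(1): ref=14.0000 raw=[12.6000 17.5000]
After op 7 sync(1): ref=14.0000 raw=[12.6000 14.0000]
After op 8 tick(10): ref=24.0000 raw=[21.6000 26.5000]
Wrap final raw readings (mod 100): 21.6000 mod 100 = 21.6000; 26.5000 mod 100 = 26.5000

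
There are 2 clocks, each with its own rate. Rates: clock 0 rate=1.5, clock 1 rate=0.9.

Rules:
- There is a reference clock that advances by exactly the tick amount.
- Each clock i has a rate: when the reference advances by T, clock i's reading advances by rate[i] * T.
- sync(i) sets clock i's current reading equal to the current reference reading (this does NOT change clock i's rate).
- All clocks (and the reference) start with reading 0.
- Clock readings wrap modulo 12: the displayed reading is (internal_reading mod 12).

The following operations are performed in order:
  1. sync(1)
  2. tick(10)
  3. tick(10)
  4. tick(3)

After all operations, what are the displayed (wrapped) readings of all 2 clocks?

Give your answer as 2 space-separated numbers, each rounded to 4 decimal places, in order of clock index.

After op 1 sync(1): ref=0.0000 raw=[0.0000 0.0000]
After op 2 tick(10): ref=10.0000 raw=[15.0000 9.0000]
After op 3 tick(10): ref=20.0000 raw=[30.0000 18.0000]
After op 4 tick(3): ref=23.0000 raw=[34.5000 20.7000]
Wrap final raw readings (mod 12): 34.5000 mod 12 = 10.5000; 20.7000 mod 12 = 8.7000

Answer: 10.5000 8.7000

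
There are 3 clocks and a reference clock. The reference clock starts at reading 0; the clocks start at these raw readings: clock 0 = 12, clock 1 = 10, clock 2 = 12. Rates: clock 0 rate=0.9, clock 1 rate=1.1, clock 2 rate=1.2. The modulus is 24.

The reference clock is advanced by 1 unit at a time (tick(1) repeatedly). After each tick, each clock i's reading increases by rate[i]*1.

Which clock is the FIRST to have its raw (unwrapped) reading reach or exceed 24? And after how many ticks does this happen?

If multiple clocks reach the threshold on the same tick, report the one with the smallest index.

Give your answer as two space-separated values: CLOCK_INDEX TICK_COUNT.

Answer: 2 10

Derivation:
clock 0: start=12, rate=0.9, needs 24-12 = 12; ticks = ceil(12/0.9) = ceil(13.3333) = 14; reading at tick 14 = 12 + 0.9*14 = 24.6000
clock 1: start=10, rate=1.1, needs 24-10 = 14; ticks = ceil(14/1.1) = ceil(12.7273) = 13; reading at tick 13 = 10 + 1.1*13 = 24.3000
clock 2: start=12, rate=1.2, needs 24-12 = 12; ticks = ceil(12/1.2) = ceil(10.0000) = 10; reading at tick 10 = 12 + 1.2*10 = 24.0000
Minimum tick count = 10; winners = [2]; smallest index = 2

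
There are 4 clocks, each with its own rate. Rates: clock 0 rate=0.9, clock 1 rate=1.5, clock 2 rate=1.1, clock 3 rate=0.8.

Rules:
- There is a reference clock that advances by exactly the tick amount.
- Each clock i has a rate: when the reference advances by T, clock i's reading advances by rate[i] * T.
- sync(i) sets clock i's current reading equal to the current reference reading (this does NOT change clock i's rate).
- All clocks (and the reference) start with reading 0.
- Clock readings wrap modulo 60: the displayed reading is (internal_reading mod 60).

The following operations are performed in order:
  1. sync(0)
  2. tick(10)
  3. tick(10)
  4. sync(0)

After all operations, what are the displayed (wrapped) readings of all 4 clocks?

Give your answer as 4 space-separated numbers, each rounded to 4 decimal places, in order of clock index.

After op 1 sync(0): ref=0.0000 raw=[0.0000 0.0000 0.0000 0.0000]
After op 2 tick(10): ref=10.0000 raw=[9.0000 15.0000 11.0000 8.0000]
After op 3 tick(10): ref=20.0000 raw=[18.0000 30.0000 22.0000 16.0000]
After op 4 sync(0): ref=20.0000 raw=[20.0000 30.0000 22.0000 16.0000]
Wrap final raw readings (mod 60): 20.0000 mod 60 = 20.0000; 30.0000 mod 60 = 30.0000; 22.0000 mod 60 = 22.0000; 16.0000 mod 60 = 16.0000

Answer: 20.0000 30.0000 22.0000 16.0000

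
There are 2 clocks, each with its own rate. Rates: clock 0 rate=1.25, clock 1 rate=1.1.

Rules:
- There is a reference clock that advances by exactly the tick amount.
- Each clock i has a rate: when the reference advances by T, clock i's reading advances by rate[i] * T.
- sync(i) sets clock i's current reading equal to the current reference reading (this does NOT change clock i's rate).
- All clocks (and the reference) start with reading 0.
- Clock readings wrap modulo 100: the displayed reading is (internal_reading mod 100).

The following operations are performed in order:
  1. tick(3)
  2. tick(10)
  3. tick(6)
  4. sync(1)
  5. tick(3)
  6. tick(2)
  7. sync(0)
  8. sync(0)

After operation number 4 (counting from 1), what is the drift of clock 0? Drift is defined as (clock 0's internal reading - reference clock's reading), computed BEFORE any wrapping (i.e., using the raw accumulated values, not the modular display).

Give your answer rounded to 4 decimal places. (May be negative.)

Answer: 4.7500

Derivation:
After op 1 tick(3): ref=3.0000 raw=[3.7500 3.3000]
After op 2 tick(10): ref=13.0000 raw=[16.2500 14.3000]
After op 3 tick(6): ref=19.0000 raw=[23.7500 20.9000]
After op 4 sync(1): ref=19.0000 raw=[23.7500 19.0000]
Drift of clock 0 after op 4: 23.7500 - 19.0000 = 4.7500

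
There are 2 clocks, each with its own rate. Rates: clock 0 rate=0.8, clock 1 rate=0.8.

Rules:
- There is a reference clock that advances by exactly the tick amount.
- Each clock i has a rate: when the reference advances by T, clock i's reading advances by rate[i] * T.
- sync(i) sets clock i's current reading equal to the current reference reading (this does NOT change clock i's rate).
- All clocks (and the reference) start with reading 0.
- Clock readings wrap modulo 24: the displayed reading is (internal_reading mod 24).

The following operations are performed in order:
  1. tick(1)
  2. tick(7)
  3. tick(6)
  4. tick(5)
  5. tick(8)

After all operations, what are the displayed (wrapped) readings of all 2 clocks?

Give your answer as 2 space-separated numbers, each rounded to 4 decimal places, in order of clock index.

After op 1 tick(1): ref=1.0000 raw=[0.8000 0.8000]
After op 2 tick(7): ref=8.0000 raw=[6.4000 6.4000]
After op 3 tick(6): ref=14.0000 raw=[11.2000 11.2000]
After op 4 tick(5): ref=19.0000 raw=[15.2000 15.2000]
After op 5 tick(8): ref=27.0000 raw=[21.6000 21.6000]
Wrap final raw readings (mod 24): 21.6000 mod 24 = 21.6000; 21.6000 mod 24 = 21.6000

Answer: 21.6000 21.6000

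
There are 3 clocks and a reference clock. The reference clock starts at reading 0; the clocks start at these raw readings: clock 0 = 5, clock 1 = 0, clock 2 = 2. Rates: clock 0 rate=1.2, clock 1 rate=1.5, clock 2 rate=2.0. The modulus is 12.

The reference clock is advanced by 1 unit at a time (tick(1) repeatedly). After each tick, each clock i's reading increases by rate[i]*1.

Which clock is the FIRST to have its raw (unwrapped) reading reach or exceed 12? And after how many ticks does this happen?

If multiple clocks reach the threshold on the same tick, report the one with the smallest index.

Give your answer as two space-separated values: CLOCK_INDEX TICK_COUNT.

clock 0: start=5, rate=1.2, needs 12-5 = 7; ticks = ceil(7/1.2) = ceil(5.8333) = 6; reading at tick 6 = 5 + 1.2*6 = 12.2000
clock 1: start=0, rate=1.5, needs 12-0 = 12; ticks = ceil(12/1.5) = ceil(8.0000) = 8; reading at tick 8 = 0 + 1.5*8 = 12.0000
clock 2: start=2, rate=2.0, needs 12-2 = 10; ticks = ceil(10/2.0) = ceil(5.0000) = 5; reading at tick 5 = 2 + 2.0*5 = 12.0000
Minimum tick count = 5; winners = [2]; smallest index = 2

Answer: 2 5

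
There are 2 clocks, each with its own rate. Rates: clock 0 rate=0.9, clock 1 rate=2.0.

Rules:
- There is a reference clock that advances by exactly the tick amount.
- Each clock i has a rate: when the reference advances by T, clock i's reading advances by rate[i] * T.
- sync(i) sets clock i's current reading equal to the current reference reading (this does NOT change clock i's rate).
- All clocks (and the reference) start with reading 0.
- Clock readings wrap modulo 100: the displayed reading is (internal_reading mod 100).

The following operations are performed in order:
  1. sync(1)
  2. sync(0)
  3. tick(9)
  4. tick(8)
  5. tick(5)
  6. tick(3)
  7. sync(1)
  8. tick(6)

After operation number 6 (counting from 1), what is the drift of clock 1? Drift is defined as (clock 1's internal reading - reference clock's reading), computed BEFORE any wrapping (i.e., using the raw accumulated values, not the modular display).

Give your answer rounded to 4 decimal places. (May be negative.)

After op 1 sync(1): ref=0.0000 raw=[0.0000 0.0000]
After op 2 sync(0): ref=0.0000 raw=[0.0000 0.0000]
After op 3 tick(9): ref=9.0000 raw=[8.1000 18.0000]
After op 4 tick(8): ref=17.0000 raw=[15.3000 34.0000]
After op 5 tick(5): ref=22.0000 raw=[19.8000 44.0000]
After op 6 tick(3): ref=25.0000 raw=[22.5000 50.0000]
Drift of clock 1 after op 6: 50.0000 - 25.0000 = 25.0000

Answer: 25.0000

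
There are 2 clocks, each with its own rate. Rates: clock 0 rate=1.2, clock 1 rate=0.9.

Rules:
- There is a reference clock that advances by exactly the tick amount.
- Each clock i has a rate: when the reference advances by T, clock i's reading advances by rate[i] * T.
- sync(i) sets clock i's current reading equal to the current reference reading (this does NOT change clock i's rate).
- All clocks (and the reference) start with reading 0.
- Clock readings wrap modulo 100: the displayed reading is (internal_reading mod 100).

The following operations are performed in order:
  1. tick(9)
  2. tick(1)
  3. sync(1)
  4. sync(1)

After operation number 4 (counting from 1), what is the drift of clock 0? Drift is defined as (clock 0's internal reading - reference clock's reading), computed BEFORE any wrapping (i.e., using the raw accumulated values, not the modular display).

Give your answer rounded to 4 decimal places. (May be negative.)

After op 1 tick(9): ref=9.0000 raw=[10.8000 8.1000]
After op 2 tick(1): ref=10.0000 raw=[12.0000 9.0000]
After op 3 sync(1): ref=10.0000 raw=[12.0000 10.0000]
After op 4 sync(1): ref=10.0000 raw=[12.0000 10.0000]
Drift of clock 0 after op 4: 12.0000 - 10.0000 = 2.0000

Answer: 2.0000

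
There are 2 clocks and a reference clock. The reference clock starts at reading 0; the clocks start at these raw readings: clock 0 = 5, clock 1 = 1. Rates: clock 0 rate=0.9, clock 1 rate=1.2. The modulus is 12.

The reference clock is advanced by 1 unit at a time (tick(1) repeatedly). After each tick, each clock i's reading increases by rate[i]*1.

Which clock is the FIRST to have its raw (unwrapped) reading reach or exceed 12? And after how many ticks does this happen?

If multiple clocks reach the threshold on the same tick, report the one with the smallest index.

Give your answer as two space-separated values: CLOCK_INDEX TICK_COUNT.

clock 0: start=5, rate=0.9, needs 12-5 = 7; ticks = ceil(7/0.9) = ceil(7.7778) = 8; reading at tick 8 = 5 + 0.9*8 = 12.2000
clock 1: start=1, rate=1.2, needs 12-1 = 11; ticks = ceil(11/1.2) = ceil(9.1667) = 10; reading at tick 10 = 1 + 1.2*10 = 13.0000
Minimum tick count = 8; winners = [0]; smallest index = 0

Answer: 0 8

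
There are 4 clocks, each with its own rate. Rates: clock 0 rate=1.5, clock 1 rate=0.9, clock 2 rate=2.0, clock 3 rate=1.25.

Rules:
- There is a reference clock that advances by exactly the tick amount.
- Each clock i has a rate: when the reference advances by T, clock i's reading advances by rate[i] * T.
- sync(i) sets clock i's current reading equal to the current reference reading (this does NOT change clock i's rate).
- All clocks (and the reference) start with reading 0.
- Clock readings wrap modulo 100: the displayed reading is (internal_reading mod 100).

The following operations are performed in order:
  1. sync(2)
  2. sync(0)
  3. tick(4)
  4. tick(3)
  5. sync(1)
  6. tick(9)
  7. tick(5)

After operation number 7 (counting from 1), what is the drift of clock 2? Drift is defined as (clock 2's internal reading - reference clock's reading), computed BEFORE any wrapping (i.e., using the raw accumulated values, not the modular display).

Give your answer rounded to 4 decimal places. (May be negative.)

After op 1 sync(2): ref=0.0000 raw=[0.0000 0.0000 0.0000 0.0000]
After op 2 sync(0): ref=0.0000 raw=[0.0000 0.0000 0.0000 0.0000]
After op 3 tick(4): ref=4.0000 raw=[6.0000 3.6000 8.0000 5.0000]
After op 4 tick(3): ref=7.0000 raw=[10.5000 6.3000 14.0000 8.7500]
After op 5 sync(1): ref=7.0000 raw=[10.5000 7.0000 14.0000 8.7500]
After op 6 tick(9): ref=16.0000 raw=[24.0000 15.1000 32.0000 20.0000]
After op 7 tick(5): ref=21.0000 raw=[31.5000 19.6000 42.0000 26.2500]
Drift of clock 2 after op 7: 42.0000 - 21.0000 = 21.0000

Answer: 21.0000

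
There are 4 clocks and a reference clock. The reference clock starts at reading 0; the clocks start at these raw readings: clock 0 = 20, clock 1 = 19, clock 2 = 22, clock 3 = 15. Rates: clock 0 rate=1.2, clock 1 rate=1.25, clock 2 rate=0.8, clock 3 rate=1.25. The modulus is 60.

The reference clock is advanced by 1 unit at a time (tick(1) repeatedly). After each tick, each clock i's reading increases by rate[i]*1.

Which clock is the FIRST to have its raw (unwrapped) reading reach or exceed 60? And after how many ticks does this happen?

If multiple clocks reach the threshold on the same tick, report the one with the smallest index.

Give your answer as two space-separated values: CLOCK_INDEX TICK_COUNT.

Answer: 1 33

Derivation:
clock 0: start=20, rate=1.2, needs 60-20 = 40; ticks = ceil(40/1.2) = ceil(33.3333) = 34; reading at tick 34 = 20 + 1.2*34 = 60.8000
clock 1: start=19, rate=1.25, needs 60-19 = 41; ticks = ceil(41/1.25) = ceil(32.8000) = 33; reading at tick 33 = 19 + 1.25*33 = 60.2500
clock 2: start=22, rate=0.8, needs 60-22 = 38; ticks = ceil(38/0.8) = ceil(47.5000) = 48; reading at tick 48 = 22 + 0.8*48 = 60.4000
clock 3: start=15, rate=1.25, needs 60-15 = 45; ticks = ceil(45/1.25) = ceil(36.0000) = 36; reading at tick 36 = 15 + 1.25*36 = 60.0000
Minimum tick count = 33; winners = [1]; smallest index = 1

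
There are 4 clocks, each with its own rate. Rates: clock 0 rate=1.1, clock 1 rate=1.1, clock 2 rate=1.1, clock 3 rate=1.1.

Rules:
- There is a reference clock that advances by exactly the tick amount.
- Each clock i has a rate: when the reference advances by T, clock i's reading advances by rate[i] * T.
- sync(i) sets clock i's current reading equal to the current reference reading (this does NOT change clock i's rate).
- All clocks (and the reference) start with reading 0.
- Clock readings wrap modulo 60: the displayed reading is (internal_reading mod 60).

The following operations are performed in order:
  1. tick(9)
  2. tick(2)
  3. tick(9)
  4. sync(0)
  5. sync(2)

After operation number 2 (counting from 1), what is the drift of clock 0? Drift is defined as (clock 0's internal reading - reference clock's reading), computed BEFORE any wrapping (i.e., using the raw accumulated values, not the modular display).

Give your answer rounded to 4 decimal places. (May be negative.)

Answer: 1.1000

Derivation:
After op 1 tick(9): ref=9.0000 raw=[9.9000 9.9000 9.9000 9.9000]
After op 2 tick(2): ref=11.0000 raw=[12.1000 12.1000 12.1000 12.1000]
Drift of clock 0 after op 2: 12.1000 - 11.0000 = 1.1000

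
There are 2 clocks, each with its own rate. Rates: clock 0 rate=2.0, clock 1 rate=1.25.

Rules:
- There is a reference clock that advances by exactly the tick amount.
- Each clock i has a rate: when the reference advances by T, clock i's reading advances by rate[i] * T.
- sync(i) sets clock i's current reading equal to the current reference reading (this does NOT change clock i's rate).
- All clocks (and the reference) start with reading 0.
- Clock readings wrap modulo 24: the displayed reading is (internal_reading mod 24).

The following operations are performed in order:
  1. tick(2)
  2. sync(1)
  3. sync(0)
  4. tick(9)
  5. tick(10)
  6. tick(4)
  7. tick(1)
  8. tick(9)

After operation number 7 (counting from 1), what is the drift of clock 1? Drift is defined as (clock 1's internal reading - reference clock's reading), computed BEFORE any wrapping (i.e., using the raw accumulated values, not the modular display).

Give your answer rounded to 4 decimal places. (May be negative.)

After op 1 tick(2): ref=2.0000 raw=[4.0000 2.5000]
After op 2 sync(1): ref=2.0000 raw=[4.0000 2.0000]
After op 3 sync(0): ref=2.0000 raw=[2.0000 2.0000]
After op 4 tick(9): ref=11.0000 raw=[20.0000 13.2500]
After op 5 tick(10): ref=21.0000 raw=[40.0000 25.7500]
After op 6 tick(4): ref=25.0000 raw=[48.0000 30.7500]
After op 7 tick(1): ref=26.0000 raw=[50.0000 32.0000]
Drift of clock 1 after op 7: 32.0000 - 26.0000 = 6.0000

Answer: 6.0000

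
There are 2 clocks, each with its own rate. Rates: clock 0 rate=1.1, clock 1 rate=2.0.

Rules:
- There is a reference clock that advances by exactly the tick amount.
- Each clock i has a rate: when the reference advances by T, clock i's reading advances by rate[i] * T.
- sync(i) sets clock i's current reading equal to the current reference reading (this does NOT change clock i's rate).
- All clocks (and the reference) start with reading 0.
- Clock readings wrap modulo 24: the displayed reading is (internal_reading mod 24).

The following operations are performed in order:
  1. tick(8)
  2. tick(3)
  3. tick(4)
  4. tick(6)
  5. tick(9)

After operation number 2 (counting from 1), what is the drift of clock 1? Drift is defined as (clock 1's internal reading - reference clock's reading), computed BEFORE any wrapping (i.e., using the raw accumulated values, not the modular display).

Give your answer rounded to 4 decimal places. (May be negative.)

After op 1 tick(8): ref=8.0000 raw=[8.8000 16.0000]
After op 2 tick(3): ref=11.0000 raw=[12.1000 22.0000]
Drift of clock 1 after op 2: 22.0000 - 11.0000 = 11.0000

Answer: 11.0000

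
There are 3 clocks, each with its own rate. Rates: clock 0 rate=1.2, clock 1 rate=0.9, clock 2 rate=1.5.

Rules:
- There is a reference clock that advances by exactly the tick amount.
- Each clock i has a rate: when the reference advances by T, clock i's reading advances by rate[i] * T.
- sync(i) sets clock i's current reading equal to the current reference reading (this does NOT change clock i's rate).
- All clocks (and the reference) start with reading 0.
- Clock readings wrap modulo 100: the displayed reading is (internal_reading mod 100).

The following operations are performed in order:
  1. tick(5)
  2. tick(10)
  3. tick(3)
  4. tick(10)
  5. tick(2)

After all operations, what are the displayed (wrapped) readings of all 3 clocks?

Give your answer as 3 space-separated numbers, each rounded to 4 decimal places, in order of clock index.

After op 1 tick(5): ref=5.0000 raw=[6.0000 4.5000 7.5000]
After op 2 tick(10): ref=15.0000 raw=[18.0000 13.5000 22.5000]
After op 3 tick(3): ref=18.0000 raw=[21.6000 16.2000 27.0000]
After op 4 tick(10): ref=28.0000 raw=[33.6000 25.2000 42.0000]
After op 5 tick(2): ref=30.0000 raw=[36.0000 27.0000 45.0000]
Wrap final raw readings (mod 100): 36.0000 mod 100 = 36.0000; 27.0000 mod 100 = 27.0000; 45.0000 mod 100 = 45.0000

Answer: 36.0000 27.0000 45.0000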